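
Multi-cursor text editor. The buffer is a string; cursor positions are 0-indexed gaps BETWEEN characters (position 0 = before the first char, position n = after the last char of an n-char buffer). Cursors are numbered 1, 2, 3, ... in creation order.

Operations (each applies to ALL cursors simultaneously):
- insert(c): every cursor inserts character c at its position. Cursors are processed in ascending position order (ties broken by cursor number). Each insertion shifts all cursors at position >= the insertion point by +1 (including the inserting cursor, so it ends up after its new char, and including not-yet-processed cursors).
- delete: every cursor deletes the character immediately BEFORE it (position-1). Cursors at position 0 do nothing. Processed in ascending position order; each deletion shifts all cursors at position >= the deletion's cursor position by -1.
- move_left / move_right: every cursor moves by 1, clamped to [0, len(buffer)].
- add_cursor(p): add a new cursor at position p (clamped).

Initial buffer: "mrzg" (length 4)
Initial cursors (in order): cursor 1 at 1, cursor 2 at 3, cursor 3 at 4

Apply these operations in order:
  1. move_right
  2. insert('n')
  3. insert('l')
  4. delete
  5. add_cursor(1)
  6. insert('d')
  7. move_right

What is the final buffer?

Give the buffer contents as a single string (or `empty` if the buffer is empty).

Answer: mdrndzgnndd

Derivation:
After op 1 (move_right): buffer="mrzg" (len 4), cursors c1@2 c2@4 c3@4, authorship ....
After op 2 (insert('n')): buffer="mrnzgnn" (len 7), cursors c1@3 c2@7 c3@7, authorship ..1..23
After op 3 (insert('l')): buffer="mrnlzgnnll" (len 10), cursors c1@4 c2@10 c3@10, authorship ..11..2323
After op 4 (delete): buffer="mrnzgnn" (len 7), cursors c1@3 c2@7 c3@7, authorship ..1..23
After op 5 (add_cursor(1)): buffer="mrnzgnn" (len 7), cursors c4@1 c1@3 c2@7 c3@7, authorship ..1..23
After op 6 (insert('d')): buffer="mdrndzgnndd" (len 11), cursors c4@2 c1@5 c2@11 c3@11, authorship .4.11..2323
After op 7 (move_right): buffer="mdrndzgnndd" (len 11), cursors c4@3 c1@6 c2@11 c3@11, authorship .4.11..2323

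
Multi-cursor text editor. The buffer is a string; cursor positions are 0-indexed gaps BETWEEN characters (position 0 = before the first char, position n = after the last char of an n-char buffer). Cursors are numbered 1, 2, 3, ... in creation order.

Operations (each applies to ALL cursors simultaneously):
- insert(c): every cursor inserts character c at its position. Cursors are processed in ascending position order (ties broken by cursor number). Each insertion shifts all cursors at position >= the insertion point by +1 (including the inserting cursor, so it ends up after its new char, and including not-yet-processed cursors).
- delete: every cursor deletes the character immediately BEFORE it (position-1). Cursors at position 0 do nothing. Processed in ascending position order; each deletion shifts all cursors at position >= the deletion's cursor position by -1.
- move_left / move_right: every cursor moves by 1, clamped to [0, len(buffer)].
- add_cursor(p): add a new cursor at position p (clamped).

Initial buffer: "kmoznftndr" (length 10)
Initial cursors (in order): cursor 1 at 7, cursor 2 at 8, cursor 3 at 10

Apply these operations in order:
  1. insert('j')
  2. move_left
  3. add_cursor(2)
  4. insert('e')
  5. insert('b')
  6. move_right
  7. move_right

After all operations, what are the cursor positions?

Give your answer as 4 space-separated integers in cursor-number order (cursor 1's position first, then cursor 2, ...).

Answer: 13 17 21 6

Derivation:
After op 1 (insert('j')): buffer="kmoznftjnjdrj" (len 13), cursors c1@8 c2@10 c3@13, authorship .......1.2..3
After op 2 (move_left): buffer="kmoznftjnjdrj" (len 13), cursors c1@7 c2@9 c3@12, authorship .......1.2..3
After op 3 (add_cursor(2)): buffer="kmoznftjnjdrj" (len 13), cursors c4@2 c1@7 c2@9 c3@12, authorship .......1.2..3
After op 4 (insert('e')): buffer="kmeoznftejnejdrej" (len 17), cursors c4@3 c1@9 c2@12 c3@16, authorship ..4.....11.22..33
After op 5 (insert('b')): buffer="kmeboznftebjnebjdrebj" (len 21), cursors c4@4 c1@11 c2@15 c3@20, authorship ..44.....111.222..333
After op 6 (move_right): buffer="kmeboznftebjnebjdrebj" (len 21), cursors c4@5 c1@12 c2@16 c3@21, authorship ..44.....111.222..333
After op 7 (move_right): buffer="kmeboznftebjnebjdrebj" (len 21), cursors c4@6 c1@13 c2@17 c3@21, authorship ..44.....111.222..333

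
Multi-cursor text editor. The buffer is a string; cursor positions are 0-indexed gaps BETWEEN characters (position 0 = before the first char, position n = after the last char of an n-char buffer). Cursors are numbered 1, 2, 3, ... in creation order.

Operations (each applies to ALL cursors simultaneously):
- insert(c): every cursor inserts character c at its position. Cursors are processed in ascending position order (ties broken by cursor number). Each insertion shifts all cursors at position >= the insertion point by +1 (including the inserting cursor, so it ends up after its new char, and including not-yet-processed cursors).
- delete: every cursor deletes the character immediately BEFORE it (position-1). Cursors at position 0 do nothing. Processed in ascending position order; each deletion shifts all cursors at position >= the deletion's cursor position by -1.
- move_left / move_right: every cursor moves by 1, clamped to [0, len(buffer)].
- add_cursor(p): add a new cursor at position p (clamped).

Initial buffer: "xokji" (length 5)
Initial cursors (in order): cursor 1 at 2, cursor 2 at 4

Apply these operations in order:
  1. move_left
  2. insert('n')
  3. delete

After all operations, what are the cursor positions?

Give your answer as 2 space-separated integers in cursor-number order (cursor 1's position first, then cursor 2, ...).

Answer: 1 3

Derivation:
After op 1 (move_left): buffer="xokji" (len 5), cursors c1@1 c2@3, authorship .....
After op 2 (insert('n')): buffer="xnoknji" (len 7), cursors c1@2 c2@5, authorship .1..2..
After op 3 (delete): buffer="xokji" (len 5), cursors c1@1 c2@3, authorship .....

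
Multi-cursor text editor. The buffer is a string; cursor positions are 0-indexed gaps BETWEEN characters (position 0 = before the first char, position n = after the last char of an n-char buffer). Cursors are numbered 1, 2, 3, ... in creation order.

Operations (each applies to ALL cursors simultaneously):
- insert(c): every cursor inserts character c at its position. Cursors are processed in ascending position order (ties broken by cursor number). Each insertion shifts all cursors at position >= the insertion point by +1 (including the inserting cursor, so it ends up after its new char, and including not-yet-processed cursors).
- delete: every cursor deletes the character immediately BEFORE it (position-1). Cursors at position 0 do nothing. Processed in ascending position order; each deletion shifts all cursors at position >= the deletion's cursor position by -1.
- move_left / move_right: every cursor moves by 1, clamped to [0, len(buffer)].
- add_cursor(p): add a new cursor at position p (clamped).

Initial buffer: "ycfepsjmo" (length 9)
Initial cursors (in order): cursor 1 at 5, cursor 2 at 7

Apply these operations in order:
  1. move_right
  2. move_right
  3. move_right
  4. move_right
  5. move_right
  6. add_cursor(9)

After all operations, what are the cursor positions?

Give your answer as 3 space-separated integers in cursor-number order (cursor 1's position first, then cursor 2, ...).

Answer: 9 9 9

Derivation:
After op 1 (move_right): buffer="ycfepsjmo" (len 9), cursors c1@6 c2@8, authorship .........
After op 2 (move_right): buffer="ycfepsjmo" (len 9), cursors c1@7 c2@9, authorship .........
After op 3 (move_right): buffer="ycfepsjmo" (len 9), cursors c1@8 c2@9, authorship .........
After op 4 (move_right): buffer="ycfepsjmo" (len 9), cursors c1@9 c2@9, authorship .........
After op 5 (move_right): buffer="ycfepsjmo" (len 9), cursors c1@9 c2@9, authorship .........
After op 6 (add_cursor(9)): buffer="ycfepsjmo" (len 9), cursors c1@9 c2@9 c3@9, authorship .........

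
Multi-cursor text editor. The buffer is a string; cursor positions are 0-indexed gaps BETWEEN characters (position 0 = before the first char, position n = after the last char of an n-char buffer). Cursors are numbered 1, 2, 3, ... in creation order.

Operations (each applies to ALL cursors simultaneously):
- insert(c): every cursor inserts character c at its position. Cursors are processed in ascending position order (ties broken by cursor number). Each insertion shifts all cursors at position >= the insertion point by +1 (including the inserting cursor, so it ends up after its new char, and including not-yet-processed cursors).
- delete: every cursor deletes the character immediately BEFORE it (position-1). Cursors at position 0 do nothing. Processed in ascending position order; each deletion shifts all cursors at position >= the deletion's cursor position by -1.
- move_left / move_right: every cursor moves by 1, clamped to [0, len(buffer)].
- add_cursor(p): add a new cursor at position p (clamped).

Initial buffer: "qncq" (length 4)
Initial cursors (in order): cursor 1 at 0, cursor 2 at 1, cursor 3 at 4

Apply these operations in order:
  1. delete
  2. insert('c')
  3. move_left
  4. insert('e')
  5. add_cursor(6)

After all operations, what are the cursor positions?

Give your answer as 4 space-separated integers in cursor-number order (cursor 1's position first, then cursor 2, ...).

Answer: 3 3 7 6

Derivation:
After op 1 (delete): buffer="nc" (len 2), cursors c1@0 c2@0 c3@2, authorship ..
After op 2 (insert('c')): buffer="ccncc" (len 5), cursors c1@2 c2@2 c3@5, authorship 12..3
After op 3 (move_left): buffer="ccncc" (len 5), cursors c1@1 c2@1 c3@4, authorship 12..3
After op 4 (insert('e')): buffer="ceecncec" (len 8), cursors c1@3 c2@3 c3@7, authorship 1122..33
After op 5 (add_cursor(6)): buffer="ceecncec" (len 8), cursors c1@3 c2@3 c4@6 c3@7, authorship 1122..33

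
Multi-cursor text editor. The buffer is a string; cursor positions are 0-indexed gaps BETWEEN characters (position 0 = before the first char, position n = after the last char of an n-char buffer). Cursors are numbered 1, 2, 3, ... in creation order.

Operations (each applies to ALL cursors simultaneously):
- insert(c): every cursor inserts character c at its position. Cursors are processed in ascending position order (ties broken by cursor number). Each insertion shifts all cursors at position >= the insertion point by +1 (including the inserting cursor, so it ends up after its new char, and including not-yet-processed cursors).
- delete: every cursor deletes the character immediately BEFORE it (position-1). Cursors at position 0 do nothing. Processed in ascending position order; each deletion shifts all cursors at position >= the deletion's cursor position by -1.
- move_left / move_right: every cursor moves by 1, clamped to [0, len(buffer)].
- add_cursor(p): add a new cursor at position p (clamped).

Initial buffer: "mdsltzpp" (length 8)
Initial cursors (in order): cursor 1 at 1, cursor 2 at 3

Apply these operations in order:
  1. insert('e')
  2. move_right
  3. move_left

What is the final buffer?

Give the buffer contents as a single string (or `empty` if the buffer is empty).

After op 1 (insert('e')): buffer="medseltzpp" (len 10), cursors c1@2 c2@5, authorship .1..2.....
After op 2 (move_right): buffer="medseltzpp" (len 10), cursors c1@3 c2@6, authorship .1..2.....
After op 3 (move_left): buffer="medseltzpp" (len 10), cursors c1@2 c2@5, authorship .1..2.....

Answer: medseltzpp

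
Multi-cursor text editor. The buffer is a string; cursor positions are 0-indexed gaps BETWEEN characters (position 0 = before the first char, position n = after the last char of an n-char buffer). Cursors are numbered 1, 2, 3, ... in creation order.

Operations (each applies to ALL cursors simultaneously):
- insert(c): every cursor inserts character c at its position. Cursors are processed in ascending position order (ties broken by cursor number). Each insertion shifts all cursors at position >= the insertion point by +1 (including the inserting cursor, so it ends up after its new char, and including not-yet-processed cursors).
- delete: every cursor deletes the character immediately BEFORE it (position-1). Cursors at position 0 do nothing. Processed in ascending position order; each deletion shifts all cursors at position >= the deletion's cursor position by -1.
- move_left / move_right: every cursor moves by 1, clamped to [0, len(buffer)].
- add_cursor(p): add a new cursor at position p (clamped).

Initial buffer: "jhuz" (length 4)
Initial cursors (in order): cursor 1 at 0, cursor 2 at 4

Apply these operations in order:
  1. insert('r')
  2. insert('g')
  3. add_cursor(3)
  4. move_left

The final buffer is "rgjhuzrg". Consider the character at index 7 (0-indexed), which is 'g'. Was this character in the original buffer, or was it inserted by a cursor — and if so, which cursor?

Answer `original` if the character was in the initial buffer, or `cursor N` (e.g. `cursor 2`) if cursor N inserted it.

After op 1 (insert('r')): buffer="rjhuzr" (len 6), cursors c1@1 c2@6, authorship 1....2
After op 2 (insert('g')): buffer="rgjhuzrg" (len 8), cursors c1@2 c2@8, authorship 11....22
After op 3 (add_cursor(3)): buffer="rgjhuzrg" (len 8), cursors c1@2 c3@3 c2@8, authorship 11....22
After op 4 (move_left): buffer="rgjhuzrg" (len 8), cursors c1@1 c3@2 c2@7, authorship 11....22
Authorship (.=original, N=cursor N): 1 1 . . . . 2 2
Index 7: author = 2

Answer: cursor 2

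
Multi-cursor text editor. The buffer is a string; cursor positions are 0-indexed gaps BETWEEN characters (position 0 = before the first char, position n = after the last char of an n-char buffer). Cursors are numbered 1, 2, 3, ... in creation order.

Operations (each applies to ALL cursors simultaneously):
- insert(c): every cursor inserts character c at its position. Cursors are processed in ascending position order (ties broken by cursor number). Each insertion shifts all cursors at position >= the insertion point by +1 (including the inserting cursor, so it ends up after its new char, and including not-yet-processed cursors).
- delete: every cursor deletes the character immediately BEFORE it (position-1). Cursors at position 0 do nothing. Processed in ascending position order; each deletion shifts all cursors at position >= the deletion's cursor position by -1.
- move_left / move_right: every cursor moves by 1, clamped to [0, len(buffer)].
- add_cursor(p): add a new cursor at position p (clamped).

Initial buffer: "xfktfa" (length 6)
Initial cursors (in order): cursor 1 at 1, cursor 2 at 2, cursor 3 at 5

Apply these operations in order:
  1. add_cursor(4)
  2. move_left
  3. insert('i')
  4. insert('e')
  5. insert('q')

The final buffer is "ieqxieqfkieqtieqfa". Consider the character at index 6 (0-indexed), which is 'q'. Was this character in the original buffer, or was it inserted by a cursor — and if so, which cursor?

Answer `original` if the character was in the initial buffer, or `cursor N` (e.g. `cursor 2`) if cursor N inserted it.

Answer: cursor 2

Derivation:
After op 1 (add_cursor(4)): buffer="xfktfa" (len 6), cursors c1@1 c2@2 c4@4 c3@5, authorship ......
After op 2 (move_left): buffer="xfktfa" (len 6), cursors c1@0 c2@1 c4@3 c3@4, authorship ......
After op 3 (insert('i')): buffer="ixifkitifa" (len 10), cursors c1@1 c2@3 c4@6 c3@8, authorship 1.2..4.3..
After op 4 (insert('e')): buffer="iexiefkietiefa" (len 14), cursors c1@2 c2@5 c4@9 c3@12, authorship 11.22..44.33..
After op 5 (insert('q')): buffer="ieqxieqfkieqtieqfa" (len 18), cursors c1@3 c2@7 c4@12 c3@16, authorship 111.222..444.333..
Authorship (.=original, N=cursor N): 1 1 1 . 2 2 2 . . 4 4 4 . 3 3 3 . .
Index 6: author = 2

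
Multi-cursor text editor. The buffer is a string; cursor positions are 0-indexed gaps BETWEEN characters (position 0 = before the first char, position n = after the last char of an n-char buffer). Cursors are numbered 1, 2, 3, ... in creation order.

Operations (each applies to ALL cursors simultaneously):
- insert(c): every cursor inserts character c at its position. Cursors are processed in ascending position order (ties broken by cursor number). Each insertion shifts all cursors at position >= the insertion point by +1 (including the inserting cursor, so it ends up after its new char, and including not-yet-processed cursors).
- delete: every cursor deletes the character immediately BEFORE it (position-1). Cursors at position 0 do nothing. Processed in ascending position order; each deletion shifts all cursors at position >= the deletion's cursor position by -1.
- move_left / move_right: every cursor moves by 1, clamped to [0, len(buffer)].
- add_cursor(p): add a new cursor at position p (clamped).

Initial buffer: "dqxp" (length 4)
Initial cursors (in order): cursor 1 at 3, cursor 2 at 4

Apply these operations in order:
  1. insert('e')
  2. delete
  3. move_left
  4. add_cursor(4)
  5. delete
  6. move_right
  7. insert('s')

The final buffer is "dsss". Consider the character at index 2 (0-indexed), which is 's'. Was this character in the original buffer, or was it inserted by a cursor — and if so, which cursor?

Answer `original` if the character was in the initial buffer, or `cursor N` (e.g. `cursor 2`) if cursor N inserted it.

Answer: cursor 2

Derivation:
After op 1 (insert('e')): buffer="dqxepe" (len 6), cursors c1@4 c2@6, authorship ...1.2
After op 2 (delete): buffer="dqxp" (len 4), cursors c1@3 c2@4, authorship ....
After op 3 (move_left): buffer="dqxp" (len 4), cursors c1@2 c2@3, authorship ....
After op 4 (add_cursor(4)): buffer="dqxp" (len 4), cursors c1@2 c2@3 c3@4, authorship ....
After op 5 (delete): buffer="d" (len 1), cursors c1@1 c2@1 c3@1, authorship .
After op 6 (move_right): buffer="d" (len 1), cursors c1@1 c2@1 c3@1, authorship .
After op 7 (insert('s')): buffer="dsss" (len 4), cursors c1@4 c2@4 c3@4, authorship .123
Authorship (.=original, N=cursor N): . 1 2 3
Index 2: author = 2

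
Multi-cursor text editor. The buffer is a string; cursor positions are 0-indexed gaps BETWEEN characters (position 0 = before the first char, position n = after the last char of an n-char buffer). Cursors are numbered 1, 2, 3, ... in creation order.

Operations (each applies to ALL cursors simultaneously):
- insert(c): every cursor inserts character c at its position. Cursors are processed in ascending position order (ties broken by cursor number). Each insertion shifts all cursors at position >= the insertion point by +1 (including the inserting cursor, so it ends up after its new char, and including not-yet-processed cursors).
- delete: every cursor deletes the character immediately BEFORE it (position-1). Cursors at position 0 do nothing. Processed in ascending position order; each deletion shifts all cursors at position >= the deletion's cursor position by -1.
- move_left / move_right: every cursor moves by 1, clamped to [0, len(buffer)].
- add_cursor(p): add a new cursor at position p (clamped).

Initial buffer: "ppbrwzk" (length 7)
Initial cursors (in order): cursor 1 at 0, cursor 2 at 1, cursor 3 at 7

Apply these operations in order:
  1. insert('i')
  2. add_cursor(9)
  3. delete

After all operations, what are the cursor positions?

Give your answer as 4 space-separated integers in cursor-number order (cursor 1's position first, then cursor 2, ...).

After op 1 (insert('i')): buffer="ipipbrwzki" (len 10), cursors c1@1 c2@3 c3@10, authorship 1.2......3
After op 2 (add_cursor(9)): buffer="ipipbrwzki" (len 10), cursors c1@1 c2@3 c4@9 c3@10, authorship 1.2......3
After op 3 (delete): buffer="ppbrwz" (len 6), cursors c1@0 c2@1 c3@6 c4@6, authorship ......

Answer: 0 1 6 6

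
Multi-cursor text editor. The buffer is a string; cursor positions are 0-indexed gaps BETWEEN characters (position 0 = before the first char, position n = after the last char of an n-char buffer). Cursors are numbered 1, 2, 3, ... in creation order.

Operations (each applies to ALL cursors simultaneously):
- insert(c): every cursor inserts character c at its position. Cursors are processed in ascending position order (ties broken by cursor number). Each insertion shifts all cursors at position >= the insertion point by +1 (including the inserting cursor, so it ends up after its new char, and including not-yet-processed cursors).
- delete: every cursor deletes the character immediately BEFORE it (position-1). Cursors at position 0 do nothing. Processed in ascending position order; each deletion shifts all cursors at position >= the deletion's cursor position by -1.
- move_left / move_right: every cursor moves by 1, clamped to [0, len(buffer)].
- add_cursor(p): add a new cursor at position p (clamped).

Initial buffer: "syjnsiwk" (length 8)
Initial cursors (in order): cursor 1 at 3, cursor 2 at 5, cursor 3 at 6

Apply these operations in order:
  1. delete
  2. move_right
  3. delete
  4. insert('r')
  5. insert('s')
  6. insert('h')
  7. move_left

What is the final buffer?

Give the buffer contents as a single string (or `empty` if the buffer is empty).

Answer: srrrssshhhk

Derivation:
After op 1 (delete): buffer="synwk" (len 5), cursors c1@2 c2@3 c3@3, authorship .....
After op 2 (move_right): buffer="synwk" (len 5), cursors c1@3 c2@4 c3@4, authorship .....
After op 3 (delete): buffer="sk" (len 2), cursors c1@1 c2@1 c3@1, authorship ..
After op 4 (insert('r')): buffer="srrrk" (len 5), cursors c1@4 c2@4 c3@4, authorship .123.
After op 5 (insert('s')): buffer="srrrsssk" (len 8), cursors c1@7 c2@7 c3@7, authorship .123123.
After op 6 (insert('h')): buffer="srrrssshhhk" (len 11), cursors c1@10 c2@10 c3@10, authorship .123123123.
After op 7 (move_left): buffer="srrrssshhhk" (len 11), cursors c1@9 c2@9 c3@9, authorship .123123123.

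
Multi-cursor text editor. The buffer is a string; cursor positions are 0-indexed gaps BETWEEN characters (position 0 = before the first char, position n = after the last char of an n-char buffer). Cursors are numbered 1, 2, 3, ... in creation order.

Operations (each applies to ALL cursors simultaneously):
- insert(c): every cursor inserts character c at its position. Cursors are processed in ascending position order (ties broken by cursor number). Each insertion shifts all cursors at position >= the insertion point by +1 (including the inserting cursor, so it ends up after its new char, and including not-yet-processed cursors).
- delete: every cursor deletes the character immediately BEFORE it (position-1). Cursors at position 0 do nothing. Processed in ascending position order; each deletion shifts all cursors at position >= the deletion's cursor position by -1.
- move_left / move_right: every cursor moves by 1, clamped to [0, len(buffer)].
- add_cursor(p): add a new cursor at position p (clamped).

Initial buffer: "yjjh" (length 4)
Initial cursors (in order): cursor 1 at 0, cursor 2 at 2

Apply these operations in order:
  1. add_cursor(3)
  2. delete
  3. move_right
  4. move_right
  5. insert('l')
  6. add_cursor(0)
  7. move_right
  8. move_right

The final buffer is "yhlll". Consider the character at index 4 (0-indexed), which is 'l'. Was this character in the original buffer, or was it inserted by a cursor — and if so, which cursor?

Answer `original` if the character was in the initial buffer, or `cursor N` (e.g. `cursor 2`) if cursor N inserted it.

After op 1 (add_cursor(3)): buffer="yjjh" (len 4), cursors c1@0 c2@2 c3@3, authorship ....
After op 2 (delete): buffer="yh" (len 2), cursors c1@0 c2@1 c3@1, authorship ..
After op 3 (move_right): buffer="yh" (len 2), cursors c1@1 c2@2 c3@2, authorship ..
After op 4 (move_right): buffer="yh" (len 2), cursors c1@2 c2@2 c3@2, authorship ..
After op 5 (insert('l')): buffer="yhlll" (len 5), cursors c1@5 c2@5 c3@5, authorship ..123
After op 6 (add_cursor(0)): buffer="yhlll" (len 5), cursors c4@0 c1@5 c2@5 c3@5, authorship ..123
After op 7 (move_right): buffer="yhlll" (len 5), cursors c4@1 c1@5 c2@5 c3@5, authorship ..123
After op 8 (move_right): buffer="yhlll" (len 5), cursors c4@2 c1@5 c2@5 c3@5, authorship ..123
Authorship (.=original, N=cursor N): . . 1 2 3
Index 4: author = 3

Answer: cursor 3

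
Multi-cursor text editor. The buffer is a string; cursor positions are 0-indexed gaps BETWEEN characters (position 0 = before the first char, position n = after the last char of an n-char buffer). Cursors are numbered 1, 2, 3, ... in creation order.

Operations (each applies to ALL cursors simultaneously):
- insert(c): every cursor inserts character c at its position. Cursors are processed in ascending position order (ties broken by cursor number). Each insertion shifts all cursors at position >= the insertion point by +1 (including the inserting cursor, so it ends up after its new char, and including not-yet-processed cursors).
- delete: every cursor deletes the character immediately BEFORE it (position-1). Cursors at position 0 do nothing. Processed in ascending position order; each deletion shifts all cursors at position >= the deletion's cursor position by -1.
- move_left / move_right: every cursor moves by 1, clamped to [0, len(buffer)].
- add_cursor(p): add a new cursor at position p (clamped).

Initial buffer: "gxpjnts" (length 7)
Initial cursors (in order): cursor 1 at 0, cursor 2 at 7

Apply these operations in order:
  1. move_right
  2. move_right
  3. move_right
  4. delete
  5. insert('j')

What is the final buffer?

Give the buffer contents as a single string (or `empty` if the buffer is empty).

Answer: gxjjntj

Derivation:
After op 1 (move_right): buffer="gxpjnts" (len 7), cursors c1@1 c2@7, authorship .......
After op 2 (move_right): buffer="gxpjnts" (len 7), cursors c1@2 c2@7, authorship .......
After op 3 (move_right): buffer="gxpjnts" (len 7), cursors c1@3 c2@7, authorship .......
After op 4 (delete): buffer="gxjnt" (len 5), cursors c1@2 c2@5, authorship .....
After op 5 (insert('j')): buffer="gxjjntj" (len 7), cursors c1@3 c2@7, authorship ..1...2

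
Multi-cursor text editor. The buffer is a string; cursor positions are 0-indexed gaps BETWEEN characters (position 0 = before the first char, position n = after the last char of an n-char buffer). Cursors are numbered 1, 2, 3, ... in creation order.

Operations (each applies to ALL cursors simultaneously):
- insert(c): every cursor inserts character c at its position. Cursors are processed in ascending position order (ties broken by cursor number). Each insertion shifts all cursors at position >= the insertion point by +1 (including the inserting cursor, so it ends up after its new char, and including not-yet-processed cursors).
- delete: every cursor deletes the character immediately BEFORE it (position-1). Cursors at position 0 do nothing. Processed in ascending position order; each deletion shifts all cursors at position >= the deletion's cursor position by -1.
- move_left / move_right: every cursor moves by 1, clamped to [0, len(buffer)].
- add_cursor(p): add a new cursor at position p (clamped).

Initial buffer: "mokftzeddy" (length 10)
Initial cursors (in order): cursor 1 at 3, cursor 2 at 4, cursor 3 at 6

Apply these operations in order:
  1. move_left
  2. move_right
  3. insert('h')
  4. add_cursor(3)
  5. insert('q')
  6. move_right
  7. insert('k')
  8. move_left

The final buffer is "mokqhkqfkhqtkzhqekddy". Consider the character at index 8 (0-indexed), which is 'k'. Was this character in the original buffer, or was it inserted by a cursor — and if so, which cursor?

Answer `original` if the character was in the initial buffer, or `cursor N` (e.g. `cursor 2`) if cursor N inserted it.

Answer: cursor 1

Derivation:
After op 1 (move_left): buffer="mokftzeddy" (len 10), cursors c1@2 c2@3 c3@5, authorship ..........
After op 2 (move_right): buffer="mokftzeddy" (len 10), cursors c1@3 c2@4 c3@6, authorship ..........
After op 3 (insert('h')): buffer="mokhfhtzheddy" (len 13), cursors c1@4 c2@6 c3@9, authorship ...1.2..3....
After op 4 (add_cursor(3)): buffer="mokhfhtzheddy" (len 13), cursors c4@3 c1@4 c2@6 c3@9, authorship ...1.2..3....
After op 5 (insert('q')): buffer="mokqhqfhqtzhqeddy" (len 17), cursors c4@4 c1@6 c2@9 c3@13, authorship ...411.22..33....
After op 6 (move_right): buffer="mokqhqfhqtzhqeddy" (len 17), cursors c4@5 c1@7 c2@10 c3@14, authorship ...411.22..33....
After op 7 (insert('k')): buffer="mokqhkqfkhqtkzhqekddy" (len 21), cursors c4@6 c1@9 c2@13 c3@18, authorship ...4141.122.2.33.3...
After op 8 (move_left): buffer="mokqhkqfkhqtkzhqekddy" (len 21), cursors c4@5 c1@8 c2@12 c3@17, authorship ...4141.122.2.33.3...
Authorship (.=original, N=cursor N): . . . 4 1 4 1 . 1 2 2 . 2 . 3 3 . 3 . . .
Index 8: author = 1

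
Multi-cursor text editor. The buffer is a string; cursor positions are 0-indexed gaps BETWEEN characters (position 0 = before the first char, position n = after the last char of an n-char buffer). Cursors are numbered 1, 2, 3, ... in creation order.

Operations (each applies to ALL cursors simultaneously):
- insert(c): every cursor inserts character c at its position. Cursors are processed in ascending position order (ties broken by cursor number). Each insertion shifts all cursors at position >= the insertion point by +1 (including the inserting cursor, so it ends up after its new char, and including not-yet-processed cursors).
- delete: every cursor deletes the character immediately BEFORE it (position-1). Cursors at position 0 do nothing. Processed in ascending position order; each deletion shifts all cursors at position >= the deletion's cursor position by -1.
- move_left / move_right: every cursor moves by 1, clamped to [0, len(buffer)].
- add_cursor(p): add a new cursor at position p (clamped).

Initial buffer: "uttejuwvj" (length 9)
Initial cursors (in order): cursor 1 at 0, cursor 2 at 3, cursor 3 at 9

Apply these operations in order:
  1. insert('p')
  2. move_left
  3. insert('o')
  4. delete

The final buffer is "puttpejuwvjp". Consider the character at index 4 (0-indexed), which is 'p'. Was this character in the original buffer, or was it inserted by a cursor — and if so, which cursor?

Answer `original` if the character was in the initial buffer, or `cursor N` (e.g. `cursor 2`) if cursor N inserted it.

Answer: cursor 2

Derivation:
After op 1 (insert('p')): buffer="puttpejuwvjp" (len 12), cursors c1@1 c2@5 c3@12, authorship 1...2......3
After op 2 (move_left): buffer="puttpejuwvjp" (len 12), cursors c1@0 c2@4 c3@11, authorship 1...2......3
After op 3 (insert('o')): buffer="oputtopejuwvjop" (len 15), cursors c1@1 c2@6 c3@14, authorship 11...22......33
After op 4 (delete): buffer="puttpejuwvjp" (len 12), cursors c1@0 c2@4 c3@11, authorship 1...2......3
Authorship (.=original, N=cursor N): 1 . . . 2 . . . . . . 3
Index 4: author = 2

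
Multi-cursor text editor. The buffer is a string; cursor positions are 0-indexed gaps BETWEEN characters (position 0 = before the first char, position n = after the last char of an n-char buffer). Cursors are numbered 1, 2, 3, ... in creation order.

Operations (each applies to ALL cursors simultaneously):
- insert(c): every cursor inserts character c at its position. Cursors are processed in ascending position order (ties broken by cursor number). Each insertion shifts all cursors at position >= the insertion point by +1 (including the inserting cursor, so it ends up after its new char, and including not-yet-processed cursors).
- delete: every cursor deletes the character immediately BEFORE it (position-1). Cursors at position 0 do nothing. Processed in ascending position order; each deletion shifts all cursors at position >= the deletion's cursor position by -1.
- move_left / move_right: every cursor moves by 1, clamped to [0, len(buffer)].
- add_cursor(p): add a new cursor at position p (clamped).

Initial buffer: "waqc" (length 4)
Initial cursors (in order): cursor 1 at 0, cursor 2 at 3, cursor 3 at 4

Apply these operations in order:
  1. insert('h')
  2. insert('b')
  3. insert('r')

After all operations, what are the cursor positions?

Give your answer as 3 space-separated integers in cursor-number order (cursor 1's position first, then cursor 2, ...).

After op 1 (insert('h')): buffer="hwaqhch" (len 7), cursors c1@1 c2@5 c3@7, authorship 1...2.3
After op 2 (insert('b')): buffer="hbwaqhbchb" (len 10), cursors c1@2 c2@7 c3@10, authorship 11...22.33
After op 3 (insert('r')): buffer="hbrwaqhbrchbr" (len 13), cursors c1@3 c2@9 c3@13, authorship 111...222.333

Answer: 3 9 13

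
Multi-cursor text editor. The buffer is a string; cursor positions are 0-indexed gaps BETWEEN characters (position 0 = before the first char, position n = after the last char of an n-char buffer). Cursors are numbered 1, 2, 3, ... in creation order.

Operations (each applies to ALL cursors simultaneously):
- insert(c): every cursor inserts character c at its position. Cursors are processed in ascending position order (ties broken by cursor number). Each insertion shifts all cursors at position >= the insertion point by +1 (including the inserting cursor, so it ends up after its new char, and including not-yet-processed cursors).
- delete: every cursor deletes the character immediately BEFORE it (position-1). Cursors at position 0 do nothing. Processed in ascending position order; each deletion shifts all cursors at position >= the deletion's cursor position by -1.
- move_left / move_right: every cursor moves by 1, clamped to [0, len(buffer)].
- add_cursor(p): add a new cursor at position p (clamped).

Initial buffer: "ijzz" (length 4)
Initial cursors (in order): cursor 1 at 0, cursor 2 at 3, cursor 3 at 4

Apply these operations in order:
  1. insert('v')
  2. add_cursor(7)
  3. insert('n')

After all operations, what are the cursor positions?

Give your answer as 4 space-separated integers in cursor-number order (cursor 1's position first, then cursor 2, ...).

After op 1 (insert('v')): buffer="vijzvzv" (len 7), cursors c1@1 c2@5 c3@7, authorship 1...2.3
After op 2 (add_cursor(7)): buffer="vijzvzv" (len 7), cursors c1@1 c2@5 c3@7 c4@7, authorship 1...2.3
After op 3 (insert('n')): buffer="vnijzvnzvnn" (len 11), cursors c1@2 c2@7 c3@11 c4@11, authorship 11...22.334

Answer: 2 7 11 11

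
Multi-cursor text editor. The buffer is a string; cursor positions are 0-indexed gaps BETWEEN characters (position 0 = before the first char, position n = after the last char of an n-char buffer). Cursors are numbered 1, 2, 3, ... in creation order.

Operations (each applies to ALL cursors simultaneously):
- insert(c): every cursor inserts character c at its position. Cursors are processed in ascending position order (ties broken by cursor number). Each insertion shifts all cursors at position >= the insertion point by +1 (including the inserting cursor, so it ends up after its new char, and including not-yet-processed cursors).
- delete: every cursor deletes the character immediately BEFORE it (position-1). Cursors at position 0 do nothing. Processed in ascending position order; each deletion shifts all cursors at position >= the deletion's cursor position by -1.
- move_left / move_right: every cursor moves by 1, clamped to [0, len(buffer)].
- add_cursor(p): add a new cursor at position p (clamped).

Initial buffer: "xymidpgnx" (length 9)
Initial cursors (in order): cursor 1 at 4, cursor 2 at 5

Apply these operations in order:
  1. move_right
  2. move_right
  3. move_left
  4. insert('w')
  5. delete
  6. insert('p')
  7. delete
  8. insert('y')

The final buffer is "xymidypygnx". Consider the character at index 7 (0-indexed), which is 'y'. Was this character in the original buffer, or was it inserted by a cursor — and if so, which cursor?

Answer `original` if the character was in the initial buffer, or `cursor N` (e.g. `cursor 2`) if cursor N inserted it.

After op 1 (move_right): buffer="xymidpgnx" (len 9), cursors c1@5 c2@6, authorship .........
After op 2 (move_right): buffer="xymidpgnx" (len 9), cursors c1@6 c2@7, authorship .........
After op 3 (move_left): buffer="xymidpgnx" (len 9), cursors c1@5 c2@6, authorship .........
After op 4 (insert('w')): buffer="xymidwpwgnx" (len 11), cursors c1@6 c2@8, authorship .....1.2...
After op 5 (delete): buffer="xymidpgnx" (len 9), cursors c1@5 c2@6, authorship .........
After op 6 (insert('p')): buffer="xymidpppgnx" (len 11), cursors c1@6 c2@8, authorship .....1.2...
After op 7 (delete): buffer="xymidpgnx" (len 9), cursors c1@5 c2@6, authorship .........
After op 8 (insert('y')): buffer="xymidypygnx" (len 11), cursors c1@6 c2@8, authorship .....1.2...
Authorship (.=original, N=cursor N): . . . . . 1 . 2 . . .
Index 7: author = 2

Answer: cursor 2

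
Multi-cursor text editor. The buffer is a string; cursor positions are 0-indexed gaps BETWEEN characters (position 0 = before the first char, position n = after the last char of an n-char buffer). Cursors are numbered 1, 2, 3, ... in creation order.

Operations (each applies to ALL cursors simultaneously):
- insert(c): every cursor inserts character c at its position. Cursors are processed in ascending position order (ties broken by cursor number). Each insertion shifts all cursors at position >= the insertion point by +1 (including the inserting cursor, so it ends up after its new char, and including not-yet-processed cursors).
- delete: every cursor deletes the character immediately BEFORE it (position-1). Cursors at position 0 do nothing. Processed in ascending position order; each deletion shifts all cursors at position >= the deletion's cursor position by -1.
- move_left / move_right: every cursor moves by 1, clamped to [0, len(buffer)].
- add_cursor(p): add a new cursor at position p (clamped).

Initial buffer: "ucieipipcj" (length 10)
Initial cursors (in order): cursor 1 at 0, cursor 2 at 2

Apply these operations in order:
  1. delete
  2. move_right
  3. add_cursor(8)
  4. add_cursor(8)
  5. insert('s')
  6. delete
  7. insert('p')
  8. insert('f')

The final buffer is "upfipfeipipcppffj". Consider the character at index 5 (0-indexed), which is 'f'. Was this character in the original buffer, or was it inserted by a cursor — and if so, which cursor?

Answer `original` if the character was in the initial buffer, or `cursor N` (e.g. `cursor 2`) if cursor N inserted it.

After op 1 (delete): buffer="uieipipcj" (len 9), cursors c1@0 c2@1, authorship .........
After op 2 (move_right): buffer="uieipipcj" (len 9), cursors c1@1 c2@2, authorship .........
After op 3 (add_cursor(8)): buffer="uieipipcj" (len 9), cursors c1@1 c2@2 c3@8, authorship .........
After op 4 (add_cursor(8)): buffer="uieipipcj" (len 9), cursors c1@1 c2@2 c3@8 c4@8, authorship .........
After op 5 (insert('s')): buffer="usiseipipcssj" (len 13), cursors c1@2 c2@4 c3@12 c4@12, authorship .1.2......34.
After op 6 (delete): buffer="uieipipcj" (len 9), cursors c1@1 c2@2 c3@8 c4@8, authorship .........
After op 7 (insert('p')): buffer="upipeipipcppj" (len 13), cursors c1@2 c2@4 c3@12 c4@12, authorship .1.2......34.
After op 8 (insert('f')): buffer="upfipfeipipcppffj" (len 17), cursors c1@3 c2@6 c3@16 c4@16, authorship .11.22......3434.
Authorship (.=original, N=cursor N): . 1 1 . 2 2 . . . . . . 3 4 3 4 .
Index 5: author = 2

Answer: cursor 2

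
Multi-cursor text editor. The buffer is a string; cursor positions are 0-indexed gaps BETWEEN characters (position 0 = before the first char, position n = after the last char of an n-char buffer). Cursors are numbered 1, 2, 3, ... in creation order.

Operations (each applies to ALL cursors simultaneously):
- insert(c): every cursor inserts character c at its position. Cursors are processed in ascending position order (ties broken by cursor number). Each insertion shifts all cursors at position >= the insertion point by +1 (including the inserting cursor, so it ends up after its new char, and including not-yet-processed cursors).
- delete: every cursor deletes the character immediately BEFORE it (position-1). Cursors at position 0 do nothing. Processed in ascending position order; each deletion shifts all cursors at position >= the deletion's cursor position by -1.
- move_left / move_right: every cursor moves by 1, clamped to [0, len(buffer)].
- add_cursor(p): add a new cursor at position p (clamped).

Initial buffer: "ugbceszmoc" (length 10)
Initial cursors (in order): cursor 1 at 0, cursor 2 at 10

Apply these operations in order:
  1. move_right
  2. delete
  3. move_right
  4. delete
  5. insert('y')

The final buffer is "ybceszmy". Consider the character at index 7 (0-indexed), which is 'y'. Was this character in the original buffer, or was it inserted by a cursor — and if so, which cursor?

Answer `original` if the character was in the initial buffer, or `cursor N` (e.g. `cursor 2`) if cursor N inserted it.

After op 1 (move_right): buffer="ugbceszmoc" (len 10), cursors c1@1 c2@10, authorship ..........
After op 2 (delete): buffer="gbceszmo" (len 8), cursors c1@0 c2@8, authorship ........
After op 3 (move_right): buffer="gbceszmo" (len 8), cursors c1@1 c2@8, authorship ........
After op 4 (delete): buffer="bceszm" (len 6), cursors c1@0 c2@6, authorship ......
After op 5 (insert('y')): buffer="ybceszmy" (len 8), cursors c1@1 c2@8, authorship 1......2
Authorship (.=original, N=cursor N): 1 . . . . . . 2
Index 7: author = 2

Answer: cursor 2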